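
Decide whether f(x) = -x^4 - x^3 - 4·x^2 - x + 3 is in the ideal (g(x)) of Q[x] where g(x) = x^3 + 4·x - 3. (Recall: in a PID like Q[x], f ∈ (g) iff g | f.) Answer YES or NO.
In Q[x] the ideal (g) consists of all multiples of g, so f ∈ (g) iff g | f, i.e. iff the remainder of f on division by g is 0. Divide f by g (g is monic, so eliminate the leading term of the running remainder at each step):
  leading term -x^4: subtract (-x)·g(x) = -x^4 - 4·x^2 + 3·x, leaving -x^3 - 4·x + 3
  leading term -x^3: subtract (-1)·g(x) = -x^3 - 4·x + 3, leaving 0
The remainder is 0, so f(x) = g(x) · h(x) with h(x) = -x - 1. Hence g | f, i.e. f ∈ (g).

Final answer: YES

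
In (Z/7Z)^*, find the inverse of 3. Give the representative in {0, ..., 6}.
Apply the extended Euclidean algorithm to (7, 3), tracking rows (r, s, t) with s·7 + t·3 = r. Each division r_prev = q·r_cur + r_new produces the new row as (previous row) − q·(current row):
  row A: (7, 1, 0)   [1·7 + 0·3 = 7]
  row B: (3, 0, 1)   [0·7 + 1·3 = 3]
  7 = 2·3 + 1   → row C = row A − 2·row B = (1, 1, −2)   [check: 1·7 − 2·3 = 1]
  3 = 3·1 + 0   → remainder 0, stop. gcd = 1 (last nonzero row C).
The gcd is 1, so 3 is invertible mod 7. The last nonzero row gives 1·7 − 2·3 = 1, so t = −2. So 3^(−1) ≡ −2 ≡ 5 (mod 7). Verify: 3 · 5 = 15 ≡ 1 (mod 7). ✓

Final answer: 3^(−1) ≡ 5 (mod 7)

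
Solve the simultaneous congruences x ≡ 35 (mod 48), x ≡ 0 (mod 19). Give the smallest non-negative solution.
The moduli 48, 19 are pairwise coprime, so by the CRT there is a unique solution mod 48·19 = 912.
Solve by successive substitution. Start with x ≡ 35 (mod 48).
  Combine with x ≡ 0 (mod 19): write x = 35 + 48·t and require 35 + 48·t ≡ 0 (mod 19), i.e. 48·t ≡ 0 − 35 ≡ 3 (mod 19). Since 48^(−1) ≡ 2 (mod 19) (48 ≡ 10 (mod 19)), t ≡ 2·3 ≡ 6 (mod 19). So x ≡ 35 + 48·6 = 323 (mod 912).
Unique solution in [0, 912): x = 323.

Final answer: x ≡ 323 (mod 912); the representative in [0, 912) is 323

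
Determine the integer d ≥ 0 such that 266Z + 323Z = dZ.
In the PID Z, (a, b) is generated by gcd(a, b). Compute gcd(323, 266) with the extended Euclidean algorithm, tracking rows (r, s, t) with s·323 + t·266 = r:
  row A: (323, 1, 0)   [1·323 + 0·266 = 323]
  row B: (266, 0, 1)   [0·323 + 1·266 = 266]
  323 = 1·266 + 57   → row C = row A − 1·row B = (57, 1, −1)   [check: 1·323 − 1·266 = 57]
  266 = 4·57 + 38   → row D = row B − 4·row C = (38, −4, 5)   [check: −4·323 + 5·266 = 38]
  57 = 1·38 + 19   → row E = row C − 1·row D = (19, 5, −6)   [check: 5·323 − 6·266 = 19]
  38 = 2·19 + 0   → remainder 0, stop. gcd = 19 (last nonzero row E).
So gcd(266, 323) = 19, with Bézout identity 5·323 − 6·266 = 19. Containment (⊇): the Bézout identity exhibits 19 as an element of (266, 323), giving (19) ⊆ (266, 323). Containment (⊆): since 19 | 266 and 19 | 323 (266 = 19·14, 323 = 19·17), every Z-linear combination of 266 and 323 is divisible by 19, so (266, 323) ⊆ (19). Therefore (266, 323) = (19), d = 19.

Final answer: (266, 323) = (19); d = 19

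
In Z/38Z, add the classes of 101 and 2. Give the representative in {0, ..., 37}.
27

Reduce the summands first: 101 ≡ 25 (mod 38), so 101 + 2 ≡ 25 + 2 (mod 38). 25 + 2 = 27; 27 = 0·38 + 27, so (101 + 2) mod 38 = 27.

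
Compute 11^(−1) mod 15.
11^(−1) ≡ 11 (mod 15)

Apply the extended Euclidean algorithm to (15, 11), tracking rows (r, s, t) with s·15 + t·11 = r. Each division r_prev = q·r_cur + r_new produces the new row as (previous row) − q·(current row):
  row A: (15, 1, 0)   [1·15 + 0·11 = 15]
  row B: (11, 0, 1)   [0·15 + 1·11 = 11]
  15 = 1·11 + 4   → row C = row A − 1·row B = (4, 1, −1)   [check: 1·15 − 1·11 = 4]
  11 = 2·4 + 3   → row D = row B − 2·row C = (3, −2, 3)   [check: −2·15 + 3·11 = 3]
  4 = 1·3 + 1   → row E = row C − 1·row D = (1, 3, −4)   [check: 3·15 − 4·11 = 1]
  3 = 3·1 + 0   → remainder 0, stop. gcd = 1 (last nonzero row E).
The gcd is 1, so 11 is invertible mod 15. The last nonzero row gives 3·15 − 4·11 = 1, so t = −4. So 11^(−1) ≡ −4 ≡ 11 (mod 15). Verify: 11 · 11 = 121 ≡ 1 (mod 15). ✓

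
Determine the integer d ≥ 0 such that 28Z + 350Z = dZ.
In the PID Z, (a, b) is generated by gcd(a, b). Compute gcd(350, 28) with the extended Euclidean algorithm, tracking rows (r, s, t) with s·350 + t·28 = r:
  row A: (350, 1, 0)   [1·350 + 0·28 = 350]
  row B: (28, 0, 1)   [0·350 + 1·28 = 28]
  350 = 12·28 + 14   → row C = row A − 12·row B = (14, 1, −12)   [check: 1·350 − 12·28 = 14]
  28 = 2·14 + 0   → remainder 0, stop. gcd = 14 (last nonzero row C).
So gcd(28, 350) = 14, with Bézout identity 1·350 − 12·28 = 14. Containment (⊇): the Bézout identity exhibits 14 as an element of (28, 350), giving (14) ⊆ (28, 350). Containment (⊆): since 14 | 28 and 14 | 350 (28 = 14·2, 350 = 14·25), every Z-linear combination of 28 and 350 is divisible by 14, so (28, 350) ⊆ (14). Therefore (28, 350) = (14), d = 14.

Final answer: (28, 350) = (14); d = 14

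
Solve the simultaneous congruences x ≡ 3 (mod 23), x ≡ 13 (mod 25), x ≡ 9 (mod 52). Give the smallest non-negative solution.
x ≡ 13113 (mod 29900); the representative in [0, 29900) is 13113

The moduli 23, 25, 52 are pairwise coprime, so by the CRT there is a unique solution mod 23·25·52 = 29900.
Solve by successive substitution. Start with x ≡ 3 (mod 23).
  Combine with x ≡ 13 (mod 25): write x = 3 + 23·t and require 3 + 23·t ≡ 13 (mod 25), i.e. 23·t ≡ 13 − 3 ≡ 10 (mod 25). Since 23^(−1) ≡ 12 (mod 25), t ≡ 12·10 ≡ 20 (mod 25). So x ≡ 3 + 23·20 = 463 (mod 575).
  Combine with x ≡ 9 (mod 52): write x = 463 + 575·t and require 463 + 575·t ≡ 9 (mod 52), i.e. 575·t ≡ 9 − 463 ≡ 14 (mod 52). Since 575^(−1) ≡ 35 (mod 52) (575 ≡ 3 (mod 52)), t ≡ 35·14 ≡ 22 (mod 52). So x ≡ 463 + 575·22 = 13113 (mod 29900).
Unique solution in [0, 29900): x = 13113.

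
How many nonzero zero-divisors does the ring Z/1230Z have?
In Z/1230Z each nonzero element is either a unit (gcd with 1230 is 1) or a zero-divisor (gcd > 1). The number of units is φ(1230): factorise 1230 = 2 · 3 · 5 · 41, so φ(1230) = (2 − 1) · (3 − 1) · (5 − 1) · (41 − 1) = 1 · 2 · 4 · 40 = 320. The nonzero elements number 1230 − 1 = 1229. Hence the nonzero zero-divisors number 1229 − 320 = 909.

Final answer: Z/1230Z has 909 nonzero zero-divisors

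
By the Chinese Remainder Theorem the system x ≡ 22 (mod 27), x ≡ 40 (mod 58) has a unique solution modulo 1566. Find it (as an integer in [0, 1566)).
x ≡ 562 (mod 1566); the representative in [0, 1566) is 562

The moduli 27, 58 are pairwise coprime, so by the CRT there is a unique solution mod 27·58 = 1566.
Solve by successive substitution. Start with x ≡ 22 (mod 27).
  Combine with x ≡ 40 (mod 58): write x = 22 + 27·t and require 22 + 27·t ≡ 40 (mod 58), i.e. 27·t ≡ 40 − 22 ≡ 18 (mod 58). Since 27^(−1) ≡ 43 (mod 58), t ≡ 43·18 ≡ 20 (mod 58). So x ≡ 22 + 27·20 = 562 (mod 1566).
Unique solution in [0, 1566): x = 562.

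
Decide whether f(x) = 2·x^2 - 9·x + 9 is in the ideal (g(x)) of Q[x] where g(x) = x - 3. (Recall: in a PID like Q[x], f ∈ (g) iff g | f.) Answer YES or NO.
YES

In Q[x] the ideal (g) consists of all multiples of g, so f ∈ (g) iff g | f, i.e. iff the remainder of f on division by g is 0. Divide f by g (g is monic, so eliminate the leading term of the running remainder at each step):
  leading term 2·x^2: subtract (2·x)·g(x) = 2·x^2 - 6·x, leaving 9 - 3·x
  leading term -3·x: subtract (-3)·g(x) = 9 - 3·x, leaving 0
The remainder is 0, so f(x) = g(x) · h(x) with h(x) = 2·x - 3. Hence g | f, i.e. f ∈ (g).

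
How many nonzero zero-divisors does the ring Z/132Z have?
In Z/132Z each nonzero element is either a unit (gcd with 132 is 1) or a zero-divisor (gcd > 1). The number of units is φ(132): factorise 132 = 2^2 · 3 · 11, so φ(132) = (2^2 − 2^1) · (3 − 1) · (11 − 1) = 2 · 2 · 10 = 40. The nonzero elements number 132 − 1 = 131. Hence the nonzero zero-divisors number 131 − 40 = 91.

Final answer: Z/132Z has 91 nonzero zero-divisors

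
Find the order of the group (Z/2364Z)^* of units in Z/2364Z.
(Z/2364Z)^* consists of the classes a with gcd(a, 2364) = 1, so its order is φ(2364). φ is multiplicative, with φ(p^e) = p^e − p^(e−1). Factorise 2364 = 2^2 · 3 · 197. Then
  φ(2364) = (2^2 − 2^1) · (3 − 1) · (197 − 1) = 2 · 2 · 196 = 784.
Thus |(Z/2364Z)^*| = 784.

Final answer: |(Z/2364Z)^*| = 784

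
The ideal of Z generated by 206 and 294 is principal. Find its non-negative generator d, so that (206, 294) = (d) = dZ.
(206, 294) = (2); d = 2

In the PID Z, (a, b) is generated by gcd(a, b). Compute gcd(294, 206) with the extended Euclidean algorithm, tracking rows (r, s, t) with s·294 + t·206 = r:
  row A: (294, 1, 0)   [1·294 + 0·206 = 294]
  row B: (206, 0, 1)   [0·294 + 1·206 = 206]
  294 = 1·206 + 88   → row C = row A − 1·row B = (88, 1, −1)   [check: 1·294 − 1·206 = 88]
  206 = 2·88 + 30   → row D = row B − 2·row C = (30, −2, 3)   [check: −2·294 + 3·206 = 30]
  88 = 2·30 + 28   → row E = row C − 2·row D = (28, 5, −7)   [check: 5·294 − 7·206 = 28]
  30 = 1·28 + 2   → row F = row D − 1·row E = (2, −7, 10)   [check: −7·294 + 10·206 = 2]
  28 = 14·2 + 0   → remainder 0, stop. gcd = 2 (last nonzero row F).
So gcd(206, 294) = 2, with Bézout identity −7·294 + 10·206 = 2. Containment (⊇): the Bézout identity exhibits 2 as an element of (206, 294), giving (2) ⊆ (206, 294). Containment (⊆): since 2 | 206 and 2 | 294 (206 = 2·103, 294 = 2·147), every Z-linear combination of 206 and 294 is divisible by 2, so (206, 294) ⊆ (2). Therefore (206, 294) = (2), d = 2.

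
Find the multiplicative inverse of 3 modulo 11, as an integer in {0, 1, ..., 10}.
3^(−1) ≡ 4 (mod 11)

Apply the extended Euclidean algorithm to (11, 3), tracking rows (r, s, t) with s·11 + t·3 = r. Each division r_prev = q·r_cur + r_new produces the new row as (previous row) − q·(current row):
  row A: (11, 1, 0)   [1·11 + 0·3 = 11]
  row B: (3, 0, 1)   [0·11 + 1·3 = 3]
  11 = 3·3 + 2   → row C = row A − 3·row B = (2, 1, −3)   [check: 1·11 − 3·3 = 2]
  3 = 1·2 + 1   → row D = row B − 1·row C = (1, −1, 4)   [check: −1·11 + 4·3 = 1]
  2 = 2·1 + 0   → remainder 0, stop. gcd = 1 (last nonzero row D).
The gcd is 1, so 3 is invertible mod 11. The last nonzero row gives −1·11 + 4·3 = 1, so t = 4. So 3^(−1) ≡ 4 (mod 11). Verify: 3 · 4 = 12 ≡ 1 (mod 11). ✓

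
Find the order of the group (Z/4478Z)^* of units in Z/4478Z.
(Z/4478Z)^* consists of the classes a with gcd(a, 4478) = 1, so its order is φ(4478). φ is multiplicative, with φ(p^e) = p^e − p^(e−1). Factorise 4478 = 2 · 2239. Then
  φ(4478) = (2 − 1) · (2239 − 1) = 1 · 2238 = 2238.
Thus |(Z/4478Z)^*| = 2238.

Final answer: |(Z/4478Z)^*| = 2238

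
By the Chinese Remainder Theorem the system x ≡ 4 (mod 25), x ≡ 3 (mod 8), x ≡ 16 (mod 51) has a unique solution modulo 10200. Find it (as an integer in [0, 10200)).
x ≡ 5779 (mod 10200); the representative in [0, 10200) is 5779

The moduli 25, 8, 51 are pairwise coprime, so by the CRT there is a unique solution mod 25·8·51 = 10200.
Solve by successive substitution. Start with x ≡ 4 (mod 25).
  Combine with x ≡ 3 (mod 8): write x = 4 + 25·t and require 4 + 25·t ≡ 3 (mod 8), i.e. 25·t ≡ 3 − 4 ≡ 7 (mod 8). Since 25^(−1) ≡ 1 (mod 8) (25 ≡ 1 (mod 8)), t ≡ 1·7 ≡ 7 (mod 8). So x ≡ 4 + 25·7 = 179 (mod 200).
  Combine with x ≡ 16 (mod 51): write x = 179 + 200·t and require 179 + 200·t ≡ 16 (mod 51), i.e. 200·t ≡ 16 − 179 ≡ 41 (mod 51). Since 200^(−1) ≡ 38 (mod 51) (200 ≡ 47 (mod 51)), t ≡ 38·41 ≡ 28 (mod 51). So x ≡ 179 + 200·28 = 5779 (mod 10200).
Unique solution in [0, 10200): x = 5779.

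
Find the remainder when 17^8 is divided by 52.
29

Use repeated squaring. Binary(8) = 1000. Walk through the bits of the exponent 8 left-to-right: at each bit after the leading one, square the running value, then multiply by 17 if the bit is 1 (always reducing mod 52):
  bit 1 = 1 (leading): start with 17.
  bit 2 = 0: square 17^2 = 289 ≡ 29 (mod 52).
  bit 3 = 0: square 29^2 = 841 ≡ 9 (mod 52).
  bit 4 = 0: square 9^2 = 81 ≡ 29 (mod 52).
Final value: 17^8 ≡ 29 (mod 52).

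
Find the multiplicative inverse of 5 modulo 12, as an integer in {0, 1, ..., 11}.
5^(−1) ≡ 5 (mod 12)

Apply the extended Euclidean algorithm to (12, 5), tracking rows (r, s, t) with s·12 + t·5 = r. Each division r_prev = q·r_cur + r_new produces the new row as (previous row) − q·(current row):
  row A: (12, 1, 0)   [1·12 + 0·5 = 12]
  row B: (5, 0, 1)   [0·12 + 1·5 = 5]
  12 = 2·5 + 2   → row C = row A − 2·row B = (2, 1, −2)   [check: 1·12 − 2·5 = 2]
  5 = 2·2 + 1   → row D = row B − 2·row C = (1, −2, 5)   [check: −2·12 + 5·5 = 1]
  2 = 2·1 + 0   → remainder 0, stop. gcd = 1 (last nonzero row D).
The gcd is 1, so 5 is invertible mod 12. The last nonzero row gives −2·12 + 5·5 = 1, so t = 5. So 5^(−1) ≡ 5 (mod 12). Verify: 5 · 5 = 25 ≡ 1 (mod 12). ✓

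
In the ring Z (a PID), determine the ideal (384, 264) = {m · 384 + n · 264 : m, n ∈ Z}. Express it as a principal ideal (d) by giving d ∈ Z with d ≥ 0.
In the PID Z, (a, b) is generated by gcd(a, b). Compute gcd(384, 264) with the extended Euclidean algorithm, tracking rows (r, s, t) with s·384 + t·264 = r:
  row A: (384, 1, 0)   [1·384 + 0·264 = 384]
  row B: (264, 0, 1)   [0·384 + 1·264 = 264]
  384 = 1·264 + 120   → row C = row A − 1·row B = (120, 1, −1)   [check: 1·384 − 1·264 = 120]
  264 = 2·120 + 24   → row D = row B − 2·row C = (24, −2, 3)   [check: −2·384 + 3·264 = 24]
  120 = 5·24 + 0   → remainder 0, stop. gcd = 24 (last nonzero row D).
So gcd(384, 264) = 24, with Bézout identity −2·384 + 3·264 = 24. Containment (⊇): the Bézout identity exhibits 24 as an element of (384, 264), giving (24) ⊆ (384, 264). Containment (⊆): since 24 | 384 and 24 | 264 (384 = 24·16, 264 = 24·11), every Z-linear combination of 384 and 264 is divisible by 24, so (384, 264) ⊆ (24). Therefore (384, 264) = (24), d = 24.

Final answer: (384, 264) = (24); d = 24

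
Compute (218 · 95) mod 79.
Reduce the factors first: 218 ≡ 60, 95 ≡ 16 (mod 79), so 218 · 95 ≡ 60 · 16 (mod 79). 60 · 16 = 960. Dividing by 79: 960 = 12·79 + 12. So (218 · 95) mod 79 = 12.

Final answer: 12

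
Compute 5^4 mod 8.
Use repeated squaring. Binary(4) = 100. Walk through the bits of the exponent 4 left-to-right: at each bit after the leading one, square the running value, then multiply by 5 if the bit is 1 (always reducing mod 8):
  bit 1 = 1 (leading): start with 5.
  bit 2 = 0: square 5^2 = 25 ≡ 1 (mod 8).
  bit 3 = 0: square 1^2 = 1 (mod 8).
Final value: 5^4 ≡ 1 (mod 8).

Final answer: 1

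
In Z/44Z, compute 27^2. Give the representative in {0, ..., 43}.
Use repeated squaring. Binary(2) = 10. Walk through the bits of the exponent 2 left-to-right: at each bit after the leading one, square the running value, then multiply by 27 if the bit is 1 (always reducing mod 44):
  bit 1 = 1 (leading): start with 27.
  bit 2 = 0: square 27^2 = 729 ≡ 25 (mod 44).
Final value: 27^2 ≡ 25 (mod 44).

Final answer: 25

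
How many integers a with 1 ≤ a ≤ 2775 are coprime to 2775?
1440

The number of a ∈ {1, ..., 2775} with gcd(a, 2775) = 1 is by definition Euler's totient φ(2775). φ is multiplicative, with φ(p^e) = p^e − p^(e−1). Factorise 2775 = 3 · 5^2 · 37. Then
  φ(2775) = (3 − 1) · (5^2 − 5^1) · (37 − 1) = 2 · 20 · 36 = 1440.
So there are 1440 such integers.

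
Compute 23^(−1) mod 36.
23^(−1) ≡ 11 (mod 36)

Apply the extended Euclidean algorithm to (36, 23), tracking rows (r, s, t) with s·36 + t·23 = r. Each division r_prev = q·r_cur + r_new produces the new row as (previous row) − q·(current row):
  row A: (36, 1, 0)   [1·36 + 0·23 = 36]
  row B: (23, 0, 1)   [0·36 + 1·23 = 23]
  36 = 1·23 + 13   → row C = row A − 1·row B = (13, 1, −1)   [check: 1·36 − 1·23 = 13]
  23 = 1·13 + 10   → row D = row B − 1·row C = (10, −1, 2)   [check: −1·36 + 2·23 = 10]
  13 = 1·10 + 3   → row E = row C − 1·row D = (3, 2, −3)   [check: 2·36 − 3·23 = 3]
  10 = 3·3 + 1   → row F = row D − 3·row E = (1, −7, 11)   [check: −7·36 + 11·23 = 1]
  3 = 3·1 + 0   → remainder 0, stop. gcd = 1 (last nonzero row F).
The gcd is 1, so 23 is invertible mod 36. The last nonzero row gives −7·36 + 11·23 = 1, so t = 11. So 23^(−1) ≡ 11 (mod 36). Verify: 23 · 11 = 253 ≡ 1 (mod 36). ✓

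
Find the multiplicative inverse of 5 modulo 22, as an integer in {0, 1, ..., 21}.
Apply the extended Euclidean algorithm to (22, 5), tracking rows (r, s, t) with s·22 + t·5 = r. Each division r_prev = q·r_cur + r_new produces the new row as (previous row) − q·(current row):
  row A: (22, 1, 0)   [1·22 + 0·5 = 22]
  row B: (5, 0, 1)   [0·22 + 1·5 = 5]
  22 = 4·5 + 2   → row C = row A − 4·row B = (2, 1, −4)   [check: 1·22 − 4·5 = 2]
  5 = 2·2 + 1   → row D = row B − 2·row C = (1, −2, 9)   [check: −2·22 + 9·5 = 1]
  2 = 2·1 + 0   → remainder 0, stop. gcd = 1 (last nonzero row D).
The gcd is 1, so 5 is invertible mod 22. The last nonzero row gives −2·22 + 9·5 = 1, so t = 9. So 5^(−1) ≡ 9 (mod 22). Verify: 5 · 9 = 45 ≡ 1 (mod 22). ✓

Final answer: 5^(−1) ≡ 9 (mod 22)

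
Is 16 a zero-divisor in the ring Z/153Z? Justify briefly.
gcd(16, 153) = 1, so 16 is a unit in Z/153Z (it has a multiplicative inverse). A unit cannot be a zero-divisor: if 16·b ≡ 0 then multiplying both sides by 16^(−1) gives b ≡ 0. So 16 is not a zero-divisor.

Final answer: NO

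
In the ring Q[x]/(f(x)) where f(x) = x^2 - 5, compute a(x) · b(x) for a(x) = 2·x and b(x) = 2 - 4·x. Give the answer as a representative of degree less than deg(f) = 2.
a · b ≡ 4·x - 40 (mod f(x))

First multiply in Q[x] without reducing: a · b = -8·x^2 + 4·x. Now divide by f(x) = x^2 - 5, eliminating the leading term at each step:
  leading term -8·x^2: subtract (-8)·f(x) = 40 - 8·x^2, leaving 4·x - 40
The degree is now < 2, so this is the remainder. Hence a · b ≡ 4·x - 40 in Q[x]/(f).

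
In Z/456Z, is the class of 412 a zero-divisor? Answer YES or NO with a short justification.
gcd(412, 456) = 4 > 1, so 412 is not a unit in Z/456Z. In Z/nZ every nonzero non-unit is a zero-divisor: explicitly, take b = 456/gcd = 114 ≠ 0 (mod 456); then 412·114 = 46968 = 103·456, i.e. 412·114 ≡ 0 (mod 456). So 412 is a zero-divisor.

Final answer: YES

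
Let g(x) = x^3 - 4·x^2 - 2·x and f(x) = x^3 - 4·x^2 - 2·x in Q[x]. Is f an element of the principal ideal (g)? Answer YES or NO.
In Q[x] the ideal (g) consists of all multiples of g, so f ∈ (g) iff g | f, i.e. iff the remainder of f on division by g is 0. Divide f by g (g is monic, so eliminate the leading term of the running remainder at each step):
  leading term x^3: subtract (1)·g(x) = x^3 - 4·x^2 - 2·x, leaving 0
The remainder is 0, so f(x) = g(x) · h(x) with h(x) = 1. Hence g | f, i.e. f ∈ (g).

Final answer: YES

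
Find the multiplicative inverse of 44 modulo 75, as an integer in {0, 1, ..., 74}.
Apply the extended Euclidean algorithm to (75, 44), tracking rows (r, s, t) with s·75 + t·44 = r. Each division r_prev = q·r_cur + r_new produces the new row as (previous row) − q·(current row):
  row A: (75, 1, 0)   [1·75 + 0·44 = 75]
  row B: (44, 0, 1)   [0·75 + 1·44 = 44]
  75 = 1·44 + 31   → row C = row A − 1·row B = (31, 1, −1)   [check: 1·75 − 1·44 = 31]
  44 = 1·31 + 13   → row D = row B − 1·row C = (13, −1, 2)   [check: −1·75 + 2·44 = 13]
  31 = 2·13 + 5   → row E = row C − 2·row D = (5, 3, −5)   [check: 3·75 − 5·44 = 5]
  13 = 2·5 + 3   → row F = row D − 2·row E = (3, −7, 12)   [check: −7·75 + 12·44 = 3]
  5 = 1·3 + 2   → row G = row E − 1·row F = (2, 10, −17)   [check: 10·75 − 17·44 = 2]
  3 = 1·2 + 1   → row H = row F − 1·row G = (1, −17, 29)   [check: −17·75 + 29·44 = 1]
  2 = 2·1 + 0   → remainder 0, stop. gcd = 1 (last nonzero row H).
The gcd is 1, so 44 is invertible mod 75. The last nonzero row gives −17·75 + 29·44 = 1, so t = 29. So 44^(−1) ≡ 29 (mod 75). Verify: 44 · 29 = 1276 ≡ 1 (mod 75). ✓

Final answer: 44^(−1) ≡ 29 (mod 75)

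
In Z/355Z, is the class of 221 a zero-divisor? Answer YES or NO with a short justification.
gcd(221, 355) = 1, so 221 is a unit in Z/355Z (it has a multiplicative inverse). A unit cannot be a zero-divisor: if 221·b ≡ 0 then multiplying both sides by 221^(−1) gives b ≡ 0. So 221 is not a zero-divisor.

Final answer: NO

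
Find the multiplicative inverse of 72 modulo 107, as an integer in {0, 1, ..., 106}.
Apply the extended Euclidean algorithm to (107, 72), tracking rows (r, s, t) with s·107 + t·72 = r. Each division r_prev = q·r_cur + r_new produces the new row as (previous row) − q·(current row):
  row A: (107, 1, 0)   [1·107 + 0·72 = 107]
  row B: (72, 0, 1)   [0·107 + 1·72 = 72]
  107 = 1·72 + 35   → row C = row A − 1·row B = (35, 1, −1)   [check: 1·107 − 1·72 = 35]
  72 = 2·35 + 2   → row D = row B − 2·row C = (2, −2, 3)   [check: −2·107 + 3·72 = 2]
  35 = 17·2 + 1   → row E = row C − 17·row D = (1, 35, −52)   [check: 35·107 − 52·72 = 1]
  2 = 2·1 + 0   → remainder 0, stop. gcd = 1 (last nonzero row E).
The gcd is 1, so 72 is invertible mod 107. The last nonzero row gives 35·107 − 52·72 = 1, so t = −52. So 72^(−1) ≡ −52 ≡ 55 (mod 107). Verify: 72 · 55 = 3960 ≡ 1 (mod 107). ✓

Final answer: 72^(−1) ≡ 55 (mod 107)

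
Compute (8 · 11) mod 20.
8

Both factors are already reduced mod 20. 8 · 11 = 88. Dividing by 20: 88 = 4·20 + 8. So (8 · 11) mod 20 = 8.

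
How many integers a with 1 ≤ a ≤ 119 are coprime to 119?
The number of a ∈ {1, ..., 119} with gcd(a, 119) = 1 is by definition Euler's totient φ(119). φ is multiplicative, with φ(p^e) = p^e − p^(e−1). Factorise 119 = 7 · 17. Then
  φ(119) = (7 − 1) · (17 − 1) = 6 · 16 = 96.
So there are 96 such integers.

Final answer: 96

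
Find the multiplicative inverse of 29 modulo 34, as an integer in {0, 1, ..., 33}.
Apply the extended Euclidean algorithm to (34, 29), tracking rows (r, s, t) with s·34 + t·29 = r. Each division r_prev = q·r_cur + r_new produces the new row as (previous row) − q·(current row):
  row A: (34, 1, 0)   [1·34 + 0·29 = 34]
  row B: (29, 0, 1)   [0·34 + 1·29 = 29]
  34 = 1·29 + 5   → row C = row A − 1·row B = (5, 1, −1)   [check: 1·34 − 1·29 = 5]
  29 = 5·5 + 4   → row D = row B − 5·row C = (4, −5, 6)   [check: −5·34 + 6·29 = 4]
  5 = 1·4 + 1   → row E = row C − 1·row D = (1, 6, −7)   [check: 6·34 − 7·29 = 1]
  4 = 4·1 + 0   → remainder 0, stop. gcd = 1 (last nonzero row E).
The gcd is 1, so 29 is invertible mod 34. The last nonzero row gives 6·34 − 7·29 = 1, so t = −7. So 29^(−1) ≡ −7 ≡ 27 (mod 34). Verify: 29 · 27 = 783 ≡ 1 (mod 34). ✓

Final answer: 29^(−1) ≡ 27 (mod 34)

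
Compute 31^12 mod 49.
Use repeated squaring. Binary(12) = 1100. Walk through the bits of the exponent 12 left-to-right: at each bit after the leading one, square the running value, then multiply by 31 if the bit is 1 (always reducing mod 49):
  bit 1 = 1 (leading): start with 31.
  bit 2 = 1: square 31^2 = 961 ≡ 30; bit is 1, so multiply 30·31 = 930 ≡ 48 (mod 49).
  bit 3 = 0: square 48^2 = 2304 ≡ 1 (mod 49).
  bit 4 = 0: square 1^2 = 1 (mod 49).
Final value: 31^12 ≡ 1 (mod 49).

Final answer: 1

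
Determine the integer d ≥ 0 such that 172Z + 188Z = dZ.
In the PID Z, (a, b) is generated by gcd(a, b). Compute gcd(188, 172) with the extended Euclidean algorithm, tracking rows (r, s, t) with s·188 + t·172 = r:
  row A: (188, 1, 0)   [1·188 + 0·172 = 188]
  row B: (172, 0, 1)   [0·188 + 1·172 = 172]
  188 = 1·172 + 16   → row C = row A − 1·row B = (16, 1, −1)   [check: 1·188 − 1·172 = 16]
  172 = 10·16 + 12   → row D = row B − 10·row C = (12, −10, 11)   [check: −10·188 + 11·172 = 12]
  16 = 1·12 + 4   → row E = row C − 1·row D = (4, 11, −12)   [check: 11·188 − 12·172 = 4]
  12 = 3·4 + 0   → remainder 0, stop. gcd = 4 (last nonzero row E).
So gcd(172, 188) = 4, with Bézout identity 11·188 − 12·172 = 4. Containment (⊇): the Bézout identity exhibits 4 as an element of (172, 188), giving (4) ⊆ (172, 188). Containment (⊆): since 4 | 172 and 4 | 188 (172 = 4·43, 188 = 4·47), every Z-linear combination of 172 and 188 is divisible by 4, so (172, 188) ⊆ (4). Therefore (172, 188) = (4), d = 4.

Final answer: (172, 188) = (4); d = 4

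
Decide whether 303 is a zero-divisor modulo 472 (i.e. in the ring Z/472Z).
gcd(303, 472) = 1, so 303 is a unit in Z/472Z (it has a multiplicative inverse). A unit cannot be a zero-divisor: if 303·b ≡ 0 then multiplying both sides by 303^(−1) gives b ≡ 0. So 303 is not a zero-divisor.

Final answer: NO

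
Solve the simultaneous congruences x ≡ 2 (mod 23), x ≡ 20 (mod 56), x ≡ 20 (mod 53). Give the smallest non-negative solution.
The moduli 23, 56, 53 are pairwise coprime, so by the CRT there is a unique solution mod 23·56·53 = 68264.
Solve by successive substitution. Start with x ≡ 2 (mod 23).
  Combine with x ≡ 20 (mod 56): write x = 2 + 23·t and require 2 + 23·t ≡ 20 (mod 56), i.e. 23·t ≡ 20 − 2 ≡ 18 (mod 56). Since 23^(−1) ≡ 39 (mod 56), t ≡ 39·18 ≡ 30 (mod 56). So x ≡ 2 + 23·30 = 692 (mod 1288).
  Combine with x ≡ 20 (mod 53): write x = 692 + 1288·t and require 692 + 1288·t ≡ 20 (mod 53), i.e. 1288·t ≡ 20 − 692 ≡ 17 (mod 53). Since 1288^(−1) ≡ 10 (mod 53) (1288 ≡ 16 (mod 53)), t ≡ 10·17 ≡ 11 (mod 53). So x ≡ 692 + 1288·11 = 14860 (mod 68264).
Unique solution in [0, 68264): x = 14860.

Final answer: x ≡ 14860 (mod 68264); the representative in [0, 68264) is 14860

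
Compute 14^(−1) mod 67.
Apply the extended Euclidean algorithm to (67, 14), tracking rows (r, s, t) with s·67 + t·14 = r. Each division r_prev = q·r_cur + r_new produces the new row as (previous row) − q·(current row):
  row A: (67, 1, 0)   [1·67 + 0·14 = 67]
  row B: (14, 0, 1)   [0·67 + 1·14 = 14]
  67 = 4·14 + 11   → row C = row A − 4·row B = (11, 1, −4)   [check: 1·67 − 4·14 = 11]
  14 = 1·11 + 3   → row D = row B − 1·row C = (3, −1, 5)   [check: −1·67 + 5·14 = 3]
  11 = 3·3 + 2   → row E = row C − 3·row D = (2, 4, −19)   [check: 4·67 − 19·14 = 2]
  3 = 1·2 + 1   → row F = row D − 1·row E = (1, −5, 24)   [check: −5·67 + 24·14 = 1]
  2 = 2·1 + 0   → remainder 0, stop. gcd = 1 (last nonzero row F).
The gcd is 1, so 14 is invertible mod 67. The last nonzero row gives −5·67 + 24·14 = 1, so t = 24. So 14^(−1) ≡ 24 (mod 67). Verify: 14 · 24 = 336 ≡ 1 (mod 67). ✓

Final answer: 14^(−1) ≡ 24 (mod 67)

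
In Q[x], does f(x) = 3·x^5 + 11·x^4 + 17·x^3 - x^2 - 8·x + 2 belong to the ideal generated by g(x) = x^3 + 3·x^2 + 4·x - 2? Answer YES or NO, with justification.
In Q[x] the ideal (g) consists of all multiples of g, so f ∈ (g) iff g | f, i.e. iff the remainder of f on division by g is 0. Divide f by g (g is monic, so eliminate the leading term of the running remainder at each step):
  leading term 3·x^5: subtract (3·x^2)·g(x) = 3·x^5 + 9·x^4 + 12·x^3 - 6·x^2, leaving 2·x^4 + 5·x^3 + 5·x^2 - 8·x + 2
  leading term 2·x^4: subtract (2·x)·g(x) = 2·x^4 + 6·x^3 + 8·x^2 - 4·x, leaving -x^3 - 3·x^2 - 4·x + 2
  leading term -x^3: subtract (-1)·g(x) = -x^3 - 3·x^2 - 4·x + 2, leaving 0
The remainder is 0, so f(x) = g(x) · h(x) with h(x) = 3·x^2 + 2·x - 1. Hence g | f, i.e. f ∈ (g).

Final answer: YES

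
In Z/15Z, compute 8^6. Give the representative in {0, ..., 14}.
4

Use repeated squaring. Binary(6) = 110. Walk through the bits of the exponent 6 left-to-right: at each bit after the leading one, square the running value, then multiply by 8 if the bit is 1 (always reducing mod 15):
  bit 1 = 1 (leading): start with 8.
  bit 2 = 1: square 8^2 = 64 ≡ 4; bit is 1, so multiply 4·8 = 32 ≡ 2 (mod 15).
  bit 3 = 0: square 2^2 = 4 (mod 15).
Final value: 8^6 ≡ 4 (mod 15).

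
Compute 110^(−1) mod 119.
110^(−1) ≡ 66 (mod 119)

Apply the extended Euclidean algorithm to (119, 110), tracking rows (r, s, t) with s·119 + t·110 = r. Each division r_prev = q·r_cur + r_new produces the new row as (previous row) − q·(current row):
  row A: (119, 1, 0)   [1·119 + 0·110 = 119]
  row B: (110, 0, 1)   [0·119 + 1·110 = 110]
  119 = 1·110 + 9   → row C = row A − 1·row B = (9, 1, −1)   [check: 1·119 − 1·110 = 9]
  110 = 12·9 + 2   → row D = row B − 12·row C = (2, −12, 13)   [check: −12·119 + 13·110 = 2]
  9 = 4·2 + 1   → row E = row C − 4·row D = (1, 49, −53)   [check: 49·119 − 53·110 = 1]
  2 = 2·1 + 0   → remainder 0, stop. gcd = 1 (last nonzero row E).
The gcd is 1, so 110 is invertible mod 119. The last nonzero row gives 49·119 − 53·110 = 1, so t = −53. So 110^(−1) ≡ −53 ≡ 66 (mod 119). Verify: 110 · 66 = 7260 ≡ 1 (mod 119). ✓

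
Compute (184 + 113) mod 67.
29

Reduce the summands first: 184 ≡ 50, 113 ≡ 46 (mod 67), so 184 + 113 ≡ 50 + 46 (mod 67). 50 + 46 = 96; 96 = 1·67 + 29, so (184 + 113) mod 67 = 29.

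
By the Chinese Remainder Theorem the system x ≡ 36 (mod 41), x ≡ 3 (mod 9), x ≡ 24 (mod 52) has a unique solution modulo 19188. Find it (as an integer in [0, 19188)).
x ≡ 15780 (mod 19188); the representative in [0, 19188) is 15780

The moduli 41, 9, 52 are pairwise coprime, so by the CRT there is a unique solution mod 41·9·52 = 19188.
Solve by successive substitution. Start with x ≡ 36 (mod 41).
  Combine with x ≡ 3 (mod 9): write x = 36 + 41·t and require 36 + 41·t ≡ 3 (mod 9), i.e. 41·t ≡ 3 − 36 ≡ 3 (mod 9). Since 41^(−1) ≡ 2 (mod 9) (41 ≡ 5 (mod 9)), t ≡ 2·3 ≡ 6 (mod 9). So x ≡ 36 + 41·6 = 282 (mod 369).
  Combine with x ≡ 24 (mod 52): write x = 282 + 369·t and require 282 + 369·t ≡ 24 (mod 52), i.e. 369·t ≡ 24 − 282 ≡ 2 (mod 52). Since 369^(−1) ≡ 21 (mod 52) (369 ≡ 5 (mod 52)), t ≡ 21·2 ≡ 42 (mod 52). So x ≡ 282 + 369·42 = 15780 (mod 19188).
Unique solution in [0, 19188): x = 15780.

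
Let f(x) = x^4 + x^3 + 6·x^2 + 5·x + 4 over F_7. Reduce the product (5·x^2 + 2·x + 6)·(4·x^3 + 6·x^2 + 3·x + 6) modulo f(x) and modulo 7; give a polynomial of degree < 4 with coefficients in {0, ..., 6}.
Multiply as integer polynomials: a · b = 20·x^5 + 38·x^4 + 51·x^3 + 72·x^2 + 30·x + 36. Reducing coefficients mod 7: a · b ≡ 6·x^5 + 3·x^4 + 2·x^3 + 2·x^2 + 2·x + 1. Now divide by f(x) = x^4 + x^3 + 6·x^2 + 5·x + 4 in F_7[x], eliminating the leading term at each step:
  leading term 6·x^5: subtract (6·x)·f(x) = 6·x^5 + 6·x^4 + x^3 + 2·x^2 + 3·x, leaving 4·x^4 + x^3 + 6·x + 1 (coefficients mod 7)
  leading term 4·x^4: subtract (4)·f(x) = 4·x^4 + 4·x^3 + 3·x^2 + 6·x + 2, leaving 4·x^3 + 4·x^2 + 6 (coefficients mod 7)
The degree is now < 4, so this is the remainder. Hence a · b ≡ 4·x^3 + 4·x^2 + 6 in F_7[x]/(f).

Final answer: a · b ≡ 4·x^3 + 4·x^2 + 6 (mod f(x))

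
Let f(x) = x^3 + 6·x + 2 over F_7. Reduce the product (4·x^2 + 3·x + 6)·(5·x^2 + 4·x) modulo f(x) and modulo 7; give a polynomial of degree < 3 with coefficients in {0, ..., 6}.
Multiply as integer polynomials: a · b = 20·x^4 + 31·x^3 + 42·x^2 + 24·x. Reducing coefficients mod 7: a · b ≡ 6·x^4 + 3·x^3 + 3·x. Now divide by f(x) = x^3 + 6·x + 2 in F_7[x], eliminating the leading term at each step:
  leading term 6·x^4: subtract (6·x)·f(x) = 6·x^4 + x^2 + 5·x, leaving 3·x^3 + 6·x^2 + 5·x (coefficients mod 7)
  leading term 3·x^3: subtract (3)·f(x) = 3·x^3 + 4·x + 6, leaving 6·x^2 + x + 1 (coefficients mod 7)
The degree is now < 3, so this is the remainder. Hence a · b ≡ 6·x^2 + x + 1 in F_7[x]/(f).

Final answer: a · b ≡ 6·x^2 + x + 1 (mod f(x))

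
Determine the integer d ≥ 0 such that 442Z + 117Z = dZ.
In the PID Z, (a, b) is generated by gcd(a, b). Compute gcd(442, 117) with the extended Euclidean algorithm, tracking rows (r, s, t) with s·442 + t·117 = r:
  row A: (442, 1, 0)   [1·442 + 0·117 = 442]
  row B: (117, 0, 1)   [0·442 + 1·117 = 117]
  442 = 3·117 + 91   → row C = row A − 3·row B = (91, 1, −3)   [check: 1·442 − 3·117 = 91]
  117 = 1·91 + 26   → row D = row B − 1·row C = (26, −1, 4)   [check: −1·442 + 4·117 = 26]
  91 = 3·26 + 13   → row E = row C − 3·row D = (13, 4, −15)   [check: 4·442 − 15·117 = 13]
  26 = 2·13 + 0   → remainder 0, stop. gcd = 13 (last nonzero row E).
So gcd(442, 117) = 13, with Bézout identity 4·442 − 15·117 = 13. Containment (⊇): the Bézout identity exhibits 13 as an element of (442, 117), giving (13) ⊆ (442, 117). Containment (⊆): since 13 | 442 and 13 | 117 (442 = 13·34, 117 = 13·9), every Z-linear combination of 442 and 117 is divisible by 13, so (442, 117) ⊆ (13). Therefore (442, 117) = (13), d = 13.

Final answer: (442, 117) = (13); d = 13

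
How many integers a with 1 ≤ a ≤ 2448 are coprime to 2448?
768

The number of a ∈ {1, ..., 2448} with gcd(a, 2448) = 1 is by definition Euler's totient φ(2448). φ is multiplicative, with φ(p^e) = p^e − p^(e−1). Factorise 2448 = 2^4 · 3^2 · 17. Then
  φ(2448) = (2^4 − 2^3) · (3^2 − 3^1) · (17 − 1) = 8 · 6 · 16 = 768.
So there are 768 such integers.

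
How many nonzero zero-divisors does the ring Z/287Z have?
Z/287Z has 46 nonzero zero-divisors

In Z/287Z each nonzero element is either a unit (gcd with 287 is 1) or a zero-divisor (gcd > 1). The number of units is φ(287): factorise 287 = 7 · 41, so φ(287) = (7 − 1) · (41 − 1) = 6 · 40 = 240. The nonzero elements number 287 − 1 = 286. Hence the nonzero zero-divisors number 286 − 240 = 46.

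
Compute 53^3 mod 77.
36

Use repeated squaring. Binary(3) = 11. Walk through the bits of the exponent 3 left-to-right: at each bit after the leading one, square the running value, then multiply by 53 if the bit is 1 (always reducing mod 77):
  bit 1 = 1 (leading): start with 53.
  bit 2 = 1: square 53^2 = 2809 ≡ 37; bit is 1, so multiply 37·53 = 1961 ≡ 36 (mod 77).
Final value: 53^3 ≡ 36 (mod 77).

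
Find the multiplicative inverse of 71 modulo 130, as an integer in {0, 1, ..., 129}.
71^(−1) ≡ 11 (mod 130)

Apply the extended Euclidean algorithm to (130, 71), tracking rows (r, s, t) with s·130 + t·71 = r. Each division r_prev = q·r_cur + r_new produces the new row as (previous row) − q·(current row):
  row A: (130, 1, 0)   [1·130 + 0·71 = 130]
  row B: (71, 0, 1)   [0·130 + 1·71 = 71]
  130 = 1·71 + 59   → row C = row A − 1·row B = (59, 1, −1)   [check: 1·130 − 1·71 = 59]
  71 = 1·59 + 12   → row D = row B − 1·row C = (12, −1, 2)   [check: −1·130 + 2·71 = 12]
  59 = 4·12 + 11   → row E = row C − 4·row D = (11, 5, −9)   [check: 5·130 − 9·71 = 11]
  12 = 1·11 + 1   → row F = row D − 1·row E = (1, −6, 11)   [check: −6·130 + 11·71 = 1]
  11 = 11·1 + 0   → remainder 0, stop. gcd = 1 (last nonzero row F).
The gcd is 1, so 71 is invertible mod 130. The last nonzero row gives −6·130 + 11·71 = 1, so t = 11. So 71^(−1) ≡ 11 (mod 130). Verify: 71 · 11 = 781 ≡ 1 (mod 130). ✓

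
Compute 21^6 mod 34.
Use repeated squaring. Binary(6) = 110. Walk through the bits of the exponent 6 left-to-right: at each bit after the leading one, square the running value, then multiply by 21 if the bit is 1 (always reducing mod 34):
  bit 1 = 1 (leading): start with 21.
  bit 2 = 1: square 21^2 = 441 ≡ 33; bit is 1, so multiply 33·21 = 693 ≡ 13 (mod 34).
  bit 3 = 0: square 13^2 = 169 ≡ 33 (mod 34).
Final value: 21^6 ≡ 33 (mod 34).

Final answer: 33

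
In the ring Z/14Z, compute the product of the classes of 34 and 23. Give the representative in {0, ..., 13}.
Reduce the factors first: 34 ≡ 6, 23 ≡ 9 (mod 14), so 34 · 23 ≡ 6 · 9 (mod 14). 6 · 9 = 54. Dividing by 14: 54 = 3·14 + 12. So (34 · 23) mod 14 = 12.

Final answer: 12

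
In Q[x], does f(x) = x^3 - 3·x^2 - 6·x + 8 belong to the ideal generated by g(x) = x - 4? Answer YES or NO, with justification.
YES

In Q[x] the ideal (g) consists of all multiples of g, so f ∈ (g) iff g | f, i.e. iff the remainder of f on division by g is 0. Divide f by g (g is monic, so eliminate the leading term of the running remainder at each step):
  leading term x^3: subtract (x^2)·g(x) = x^3 - 4·x^2, leaving x^2 - 6·x + 8
  leading term x^2: subtract (x)·g(x) = x^2 - 4·x, leaving 8 - 2·x
  leading term -2·x: subtract (-2)·g(x) = 8 - 2·x, leaving 0
The remainder is 0, so f(x) = g(x) · h(x) with h(x) = x^2 + x - 2. Hence g | f, i.e. f ∈ (g).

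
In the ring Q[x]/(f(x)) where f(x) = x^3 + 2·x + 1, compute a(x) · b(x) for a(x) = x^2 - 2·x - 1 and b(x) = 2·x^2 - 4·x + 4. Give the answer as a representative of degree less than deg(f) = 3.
First multiply in Q[x] without reducing: a · b = 2·x^4 - 8·x^3 + 10·x^2 - 4·x - 4. Now divide by f(x) = x^3 + 2·x + 1, eliminating the leading term at each step:
  leading term 2·x^4: subtract (2·x)·f(x) = 2·x^4 + 4·x^2 + 2·x, leaving -8·x^3 + 6·x^2 - 6·x - 4
  leading term -8·x^3: subtract (-8)·f(x) = -8·x^3 - 16·x - 8, leaving 6·x^2 + 10·x + 4
The degree is now < 3, so this is the remainder. Hence a · b ≡ 6·x^2 + 10·x + 4 in Q[x]/(f).

Final answer: a · b ≡ 6·x^2 + 10·x + 4 (mod f(x))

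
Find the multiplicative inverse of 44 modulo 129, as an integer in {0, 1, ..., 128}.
44^(−1) ≡ 44 (mod 129)

Apply the extended Euclidean algorithm to (129, 44), tracking rows (r, s, t) with s·129 + t·44 = r. Each division r_prev = q·r_cur + r_new produces the new row as (previous row) − q·(current row):
  row A: (129, 1, 0)   [1·129 + 0·44 = 129]
  row B: (44, 0, 1)   [0·129 + 1·44 = 44]
  129 = 2·44 + 41   → row C = row A − 2·row B = (41, 1, −2)   [check: 1·129 − 2·44 = 41]
  44 = 1·41 + 3   → row D = row B − 1·row C = (3, −1, 3)   [check: −1·129 + 3·44 = 3]
  41 = 13·3 + 2   → row E = row C − 13·row D = (2, 14, −41)   [check: 14·129 − 41·44 = 2]
  3 = 1·2 + 1   → row F = row D − 1·row E = (1, −15, 44)   [check: −15·129 + 44·44 = 1]
  2 = 2·1 + 0   → remainder 0, stop. gcd = 1 (last nonzero row F).
The gcd is 1, so 44 is invertible mod 129. The last nonzero row gives −15·129 + 44·44 = 1, so t = 44. So 44^(−1) ≡ 44 (mod 129). Verify: 44 · 44 = 1936 ≡ 1 (mod 129). ✓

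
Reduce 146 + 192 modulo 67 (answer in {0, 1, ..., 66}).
3

Reduce the summands first: 146 ≡ 12, 192 ≡ 58 (mod 67), so 146 + 192 ≡ 12 + 58 (mod 67). 12 + 58 = 70; 70 = 1·67 + 3, so (146 + 192) mod 67 = 3.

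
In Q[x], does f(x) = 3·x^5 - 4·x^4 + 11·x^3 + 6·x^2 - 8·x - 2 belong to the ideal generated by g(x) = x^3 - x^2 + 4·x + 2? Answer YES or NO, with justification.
NO

In Q[x] the ideal (g) consists of all multiples of g, so f ∈ (g) iff g | f, i.e. iff the remainder of f on division by g is 0. Divide f by g (g is monic, so eliminate the leading term of the running remainder at each step):
  leading term 3·x^5: subtract (3·x^2)·g(x) = 3·x^5 - 3·x^4 + 12·x^3 + 6·x^2, leaving -x^4 - x^3 - 8·x - 2
  leading term -x^4: subtract (-x)·g(x) = -x^4 + x^3 - 4·x^2 - 2·x, leaving -2·x^3 + 4·x^2 - 6·x - 2
  leading term -2·x^3: subtract (-2)·g(x) = -2·x^3 + 2·x^2 - 8·x - 4, leaving 2·x^2 + 2·x + 2
The remainder r(x) = 2·x^2 + 2·x + 2 ≠ 0 (and deg r < deg g), so g ∤ f, i.e. f ∉ (g).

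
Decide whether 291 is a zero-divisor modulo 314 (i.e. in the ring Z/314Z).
NO

gcd(291, 314) = 1, so 291 is a unit in Z/314Z (it has a multiplicative inverse). A unit cannot be a zero-divisor: if 291·b ≡ 0 then multiplying both sides by 291^(−1) gives b ≡ 0. So 291 is not a zero-divisor.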